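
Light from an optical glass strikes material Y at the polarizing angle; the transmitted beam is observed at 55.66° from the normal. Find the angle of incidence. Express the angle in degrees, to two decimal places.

θ_B ≈ 34.34°

Brewster's condition makes the reflected and refracted beams perpendicular: θ_B + θ_t = 90°.
So θ_B = 90° − θ_t = 90° − 55.66° = 34.34°.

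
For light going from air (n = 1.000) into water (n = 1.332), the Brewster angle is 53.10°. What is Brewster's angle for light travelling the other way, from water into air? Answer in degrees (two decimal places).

θ_B' ≈ 36.90°

Reversing the direction swaps n₁ and n₂, so tan θ_B' = 1/tan θ_B and θ_B' = 90° − θ_B.
Hence θ_B' = 90° − 53.10° = 36.90°.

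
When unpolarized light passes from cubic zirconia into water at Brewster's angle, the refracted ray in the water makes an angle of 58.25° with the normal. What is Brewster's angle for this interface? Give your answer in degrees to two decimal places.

Since the reflected and refracted rays are at right angles at the polarizing angle, θ_B + θ_t = 90°.
So θ_B = 90° − θ_t = 90° − 58.25° = 31.75°.

θ_B ≈ 31.75°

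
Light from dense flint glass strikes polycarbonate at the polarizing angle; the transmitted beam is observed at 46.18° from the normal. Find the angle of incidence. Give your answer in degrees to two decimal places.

At Brewster's angle the reflected and refracted rays are perpendicular, so θ_B + θ_t = 90°.
θ_B = 90° − 46.18° = 43.82°.

θ_B ≈ 43.82°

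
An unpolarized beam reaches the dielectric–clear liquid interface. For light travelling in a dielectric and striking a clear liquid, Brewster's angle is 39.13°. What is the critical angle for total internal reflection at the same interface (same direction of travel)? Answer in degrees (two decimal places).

θ_c ≈ 54.44°

From Brewster, n₂/n₁ = tan θ_B = tan 39.13° = 0.8135.
Then sin θ_c = n₂/n₁ = 0.8135, so θ_c = arcsin 0.8135 = 54.44°.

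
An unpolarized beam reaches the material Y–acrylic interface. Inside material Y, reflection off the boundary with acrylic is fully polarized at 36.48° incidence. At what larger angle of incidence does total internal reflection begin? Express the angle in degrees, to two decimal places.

tan θ_B = n₂/n₁ = tan 36.48° = 0.7394.
Total internal reflection: sin θ_c = n₂/n₁ = 0.7394.
θ_c = arcsin(0.7394) = 47.68°.

θ_c ≈ 47.68°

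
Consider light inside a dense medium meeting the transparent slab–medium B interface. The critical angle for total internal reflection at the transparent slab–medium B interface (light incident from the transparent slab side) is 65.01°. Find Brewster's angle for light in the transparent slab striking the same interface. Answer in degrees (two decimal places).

sin θ_c = n₂/n₁, so n₂/n₁ = sin 65.01° = 0.9064.
Brewster: tan θ_B = n₂/n₁ = 0.9064.
θ_B = arctan(0.9064) = 42.19°.

θ_B ≈ 42.19°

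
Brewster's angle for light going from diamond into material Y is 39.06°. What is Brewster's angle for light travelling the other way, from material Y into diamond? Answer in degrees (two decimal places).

The two Brewster angles are complementary: θ_B' = 90° − θ_B = 90° − 39.06° = 50.94°.

θ_B' ≈ 50.94°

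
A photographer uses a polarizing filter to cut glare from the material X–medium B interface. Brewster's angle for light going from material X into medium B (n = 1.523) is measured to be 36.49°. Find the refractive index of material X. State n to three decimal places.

n ≈ 2.059

Brewster's law: tan θ_B = n₂/n₁ (light incident in material X, refracted into medium B).
n₁ = n₂ / tan θ_B = 1.523 / tan 36.49° = 2.059.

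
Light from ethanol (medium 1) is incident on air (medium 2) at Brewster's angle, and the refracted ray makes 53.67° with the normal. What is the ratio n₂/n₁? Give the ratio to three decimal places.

n₂/n₁ ≈ 0.735

At Brewster incidence θ_B = 90° − θ_t = 90° − 53.67° = 36.33°.
Then n₂/n₁ = tan θ_B = tan 36.33° = 0.735.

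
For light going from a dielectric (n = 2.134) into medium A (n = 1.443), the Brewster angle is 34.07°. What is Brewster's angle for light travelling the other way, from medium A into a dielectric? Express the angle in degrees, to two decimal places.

θ_B' ≈ 55.93°

The two Brewster angles are complementary: θ_B' = 90° − θ_B = 90° − 34.07° = 55.93°.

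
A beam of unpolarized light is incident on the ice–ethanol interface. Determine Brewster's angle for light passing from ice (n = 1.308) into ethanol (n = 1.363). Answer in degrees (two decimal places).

θ_B ≈ 46.18°

The reflected p-component vanishes when tan θ_B = n₂/n₁.
tan θ_B = n₂/n₁ = 1.363/1.308 = 1.0420. Taking the arctangent, θ_B = 46.18°.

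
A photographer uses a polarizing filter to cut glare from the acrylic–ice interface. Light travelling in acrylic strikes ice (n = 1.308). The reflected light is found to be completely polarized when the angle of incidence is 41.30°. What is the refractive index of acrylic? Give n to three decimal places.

At Brewster's angle, tan θ_B = n₂/n₁ with n₁ on the incident side (acrylic) and n₂ on the transmitted side (ice).
n₁ = n₂ / tan θ_B = 1.308 / tan 41.30° = 1.489.

n ≈ 1.489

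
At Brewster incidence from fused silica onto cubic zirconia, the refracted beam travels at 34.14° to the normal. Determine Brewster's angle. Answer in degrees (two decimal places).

Brewster's condition makes the reflected and refracted beams perpendicular: θ_B + θ_t = 90°.
θ_B = 90° − 34.14° = 55.86°.

θ_B ≈ 55.86°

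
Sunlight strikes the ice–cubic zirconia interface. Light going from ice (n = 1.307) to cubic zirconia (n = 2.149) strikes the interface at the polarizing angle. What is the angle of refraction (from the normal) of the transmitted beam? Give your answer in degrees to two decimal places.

tan θ_B = n₂/n₁ = 2.149/1.307 = 1.6442, so θ_B = 58.69°.
The refracted ray is perpendicular to the reflected ray, so θ_t = 90° − θ_B = 31.31°.

θ_t ≈ 31.31°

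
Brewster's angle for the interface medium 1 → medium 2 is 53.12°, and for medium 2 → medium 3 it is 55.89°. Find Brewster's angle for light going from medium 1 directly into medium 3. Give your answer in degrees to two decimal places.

n₂/n₁ = tan 53.12° = 1.3328 and n₃/n₂ = tan 55.89° = 1.4764.
So n₃/n₁ = (n₂/n₁)(n₃/n₂) = 1.3328 × 1.4764 = 1.9679.
θ_B(1→3) = arctan(1.9679) = 63.06°.

θ_B ≈ 63.06°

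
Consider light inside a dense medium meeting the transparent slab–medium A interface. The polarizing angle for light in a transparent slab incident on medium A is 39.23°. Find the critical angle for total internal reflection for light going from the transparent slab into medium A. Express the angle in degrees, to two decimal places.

From Brewster, n₂/n₁ = tan θ_B = tan 39.23° = 0.8165.
Then sin θ_c = n₂/n₁ = 0.8165, so θ_c = arcsin 0.8165 = 54.73°.

θ_c ≈ 54.73°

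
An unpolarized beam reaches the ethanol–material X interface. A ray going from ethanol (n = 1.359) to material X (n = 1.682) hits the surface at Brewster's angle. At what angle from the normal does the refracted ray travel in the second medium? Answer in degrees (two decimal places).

tan θ_B = n₂/n₁ = 1.682/1.359 = 1.2377, so θ_B = 51.06°.
The refracted ray is perpendicular to the reflected ray, so θ_t = 90° − θ_B = 38.94°.

θ_t ≈ 38.94°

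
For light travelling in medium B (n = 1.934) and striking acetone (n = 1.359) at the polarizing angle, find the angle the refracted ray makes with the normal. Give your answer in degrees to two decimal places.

θ_t ≈ 54.90°

θ_B = arctan(n₂/n₁) = arctan(1.359/1.934) = 35.10°.
The refracted ray is perpendicular to the reflected ray, so θ_t = 90° − θ_B = 54.90°.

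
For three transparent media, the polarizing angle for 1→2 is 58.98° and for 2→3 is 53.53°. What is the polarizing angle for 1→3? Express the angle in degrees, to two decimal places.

θ_B ≈ 66.04°

tan θ_B(1→2) = n₂/n₁ = tan 58.98° = 1.6630.
tan θ_B(2→3) = n₃/n₂ = tan 53.53° = 1.3529.
Multiplying, n₃/n₁ = 1.6630 × 1.3529 = 2.2498, and θ_B(1→3) = arctan 2.2498 = 66.04°.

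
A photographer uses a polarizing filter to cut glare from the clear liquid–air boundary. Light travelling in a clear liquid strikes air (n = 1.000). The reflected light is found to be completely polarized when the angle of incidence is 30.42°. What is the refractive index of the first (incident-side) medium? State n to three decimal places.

Brewster's law: tan θ_B = n₂/n₁ (light incident in a clear liquid, refracted into air).
n₁ = n₂ / tan θ_B = 1.000 / tan 30.42° = 1.703.

n ≈ 1.703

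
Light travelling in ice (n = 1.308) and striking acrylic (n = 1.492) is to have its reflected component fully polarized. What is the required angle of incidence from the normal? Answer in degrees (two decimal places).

Here n₂/n₁ = 1.492/1.308 = 1.1407, and Brewster's law gives tan θ_B = n₂/n₁.
So θ_B = arctan 1.1407 = 48.76°.

θ_B ≈ 48.76°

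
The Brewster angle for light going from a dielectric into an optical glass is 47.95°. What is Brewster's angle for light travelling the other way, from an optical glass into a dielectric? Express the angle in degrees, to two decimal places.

The two Brewster angles are complementary: θ_B' = 90° − θ_B = 90° − 47.95° = 42.05°.

θ_B' ≈ 42.05°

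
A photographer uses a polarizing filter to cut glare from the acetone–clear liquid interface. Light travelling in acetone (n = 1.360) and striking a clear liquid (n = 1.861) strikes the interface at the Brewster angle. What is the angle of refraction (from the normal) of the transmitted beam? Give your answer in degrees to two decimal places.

θ_t ≈ 36.16°

First find Brewster's angle: tan θ_B = 1.861/1.360 = 1.3684, giving θ_B = 53.84°.
At Brewster's angle the reflected and refracted rays are perpendicular, so θ_t = 90° − θ_B = 90° − 53.84° = 36.16°.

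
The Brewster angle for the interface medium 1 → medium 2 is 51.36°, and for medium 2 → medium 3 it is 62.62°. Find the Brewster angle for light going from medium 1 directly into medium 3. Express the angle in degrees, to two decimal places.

θ_B ≈ 67.51°

n₂/n₁ = tan 51.36° = 1.2509 and n₃/n₂ = tan 62.62° = 1.9308.
Multiplying, n₃/n₁ = 1.2509 × 1.9308 = 2.4153, and θ_B(1→3) = arctan 2.4153 = 67.51°.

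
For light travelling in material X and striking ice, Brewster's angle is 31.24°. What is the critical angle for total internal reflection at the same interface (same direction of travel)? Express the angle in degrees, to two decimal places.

θ_c ≈ 37.34°

From Brewster, n₂/n₁ = tan θ_B = tan 31.24° = 0.6066.
Then sin θ_c = n₂/n₁ = 0.6066, so θ_c = arcsin 0.6066 = 37.34°.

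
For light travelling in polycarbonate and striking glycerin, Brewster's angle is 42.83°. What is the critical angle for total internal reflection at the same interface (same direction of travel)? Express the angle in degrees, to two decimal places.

From Brewster, n₂/n₁ = tan θ_B = tan 42.83° = 0.9270.
Then sin θ_c = n₂/n₁ = 0.9270, so θ_c = arcsin 0.9270 = 67.97°.

θ_c ≈ 67.97°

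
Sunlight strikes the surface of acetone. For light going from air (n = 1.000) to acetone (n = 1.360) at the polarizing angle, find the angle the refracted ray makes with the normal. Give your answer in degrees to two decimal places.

θ_B = arctan(n₂/n₁) = arctan(1.360/1.000) = 53.67°.
At Brewster's angle the reflected and refracted rays are perpendicular, so θ_t = 90° − θ_B = 90° − 53.67° = 36.33°.

θ_t ≈ 36.33°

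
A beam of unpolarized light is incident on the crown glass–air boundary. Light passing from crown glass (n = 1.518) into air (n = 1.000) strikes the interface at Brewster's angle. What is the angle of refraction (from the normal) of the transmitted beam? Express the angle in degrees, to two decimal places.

θ_t ≈ 56.62°

First find Brewster's angle: tan θ_B = 1.000/1.518 = 0.6588, giving θ_B = 33.38°.
At Brewster's angle the reflected and refracted rays are perpendicular, so θ_t = 90° − θ_B = 90° − 33.38° = 56.62°.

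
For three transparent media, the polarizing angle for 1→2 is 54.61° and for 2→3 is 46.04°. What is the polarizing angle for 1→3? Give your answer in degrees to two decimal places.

n₂/n₁ = tan 54.61° = 1.4077 and n₃/n₂ = tan 46.04° = 1.0370.
Multiplying, n₃/n₁ = 1.4077 × 1.0370 = 1.4597, and θ_B(1→3) = arctan 1.4597 = 55.59°.

θ_B ≈ 55.59°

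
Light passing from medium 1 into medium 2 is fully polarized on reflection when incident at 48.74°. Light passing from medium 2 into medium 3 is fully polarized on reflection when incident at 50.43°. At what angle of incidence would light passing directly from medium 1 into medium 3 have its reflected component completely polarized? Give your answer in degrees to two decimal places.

θ_B ≈ 54.06°

Each Brewster angle gives a ratio: n₂/n₁ = tan 48.74° = 1.1399, n₃/n₂ = tan 50.43° = 1.2101.
n₃/n₁ = 1.3793. Then tan θ_B(1→3) = n₃/n₁, so θ_B(1→3) = arctan(1.3793) = 54.06°.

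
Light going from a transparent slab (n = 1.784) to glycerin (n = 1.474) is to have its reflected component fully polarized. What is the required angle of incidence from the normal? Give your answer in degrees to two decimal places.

θ_B ≈ 39.56°

tan θ_B = n₂/n₁ = 1.474/1.784 = 0.8262.
So θ_B = arctan 0.8262 = 39.56°.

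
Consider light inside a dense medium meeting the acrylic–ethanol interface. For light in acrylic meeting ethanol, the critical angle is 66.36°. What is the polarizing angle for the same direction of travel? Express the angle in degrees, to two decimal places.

θ_B ≈ 42.49°

sin θ_c = n₂/n₁, so n₂/n₁ = sin 66.36° = 0.9161.
Brewster: tan θ_B = n₂/n₁ = 0.9161.
θ_B = arctan(0.9161) = 42.49°.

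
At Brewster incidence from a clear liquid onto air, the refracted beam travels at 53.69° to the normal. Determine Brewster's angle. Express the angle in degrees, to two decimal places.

θ_B ≈ 36.31°

At Brewster's angle the reflected and refracted rays are perpendicular, so θ_B + θ_t = 90°.
So θ_B = 90° − θ_t = 90° − 53.69° = 36.31°.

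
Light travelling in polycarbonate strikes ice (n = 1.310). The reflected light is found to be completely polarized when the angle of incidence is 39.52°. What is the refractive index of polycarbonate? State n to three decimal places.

Full polarization of the reflected beam means tan θ_B = n₂/n₁, where n₁ is the incident medium (polycarbonate).
n₁ = n₂ / tan θ_B = 1.310 / tan 39.52° = 1.588.

n ≈ 1.588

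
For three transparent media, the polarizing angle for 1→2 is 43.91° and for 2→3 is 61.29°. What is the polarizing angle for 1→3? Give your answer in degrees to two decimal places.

tan θ_B(1→2) = n₂/n₁ = tan 43.91° = 0.9627.
tan θ_B(2→3) = n₃/n₂ = tan 61.29° = 1.8258.
So n₃/n₁ = (n₂/n₁)(n₃/n₂) = 0.9627 × 1.8258 = 1.7576.
θ_B(1→3) = arctan(1.7576) = 60.36°.

θ_B ≈ 60.36°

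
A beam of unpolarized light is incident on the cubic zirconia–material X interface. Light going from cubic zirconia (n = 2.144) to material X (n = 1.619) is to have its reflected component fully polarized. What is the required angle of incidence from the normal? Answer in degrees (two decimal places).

At Brewster's angle the reflected and refracted rays are perpendicular, which with Snell's law gives tan θ_B = n₂/n₁.
Here n₂/n₁ = 1.619/2.144 = 0.7551, and Brewster's law gives tan θ_B = n₂/n₁. Taking the arctangent, θ_B = 37.06°.

θ_B ≈ 37.06°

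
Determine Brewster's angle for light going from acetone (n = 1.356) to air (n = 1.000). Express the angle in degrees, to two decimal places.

θ_B ≈ 36.41°

Here n₂/n₁ = 1.000/1.356 = 0.7375, and Brewster's law gives tan θ_B = n₂/n₁.
So θ_B = arctan 0.7375 = 36.41°.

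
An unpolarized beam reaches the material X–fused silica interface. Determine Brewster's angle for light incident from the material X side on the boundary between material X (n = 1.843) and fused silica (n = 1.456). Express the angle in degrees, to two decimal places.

Here n₂/n₁ = 1.456/1.843 = 0.7900, and Brewster's law gives tan θ_B = n₂/n₁.
θ_B = arctan(0.7900) = 38.31°.

θ_B ≈ 38.31°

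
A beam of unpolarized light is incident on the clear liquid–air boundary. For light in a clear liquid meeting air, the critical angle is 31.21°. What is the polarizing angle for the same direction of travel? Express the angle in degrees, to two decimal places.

n₂/n₁ = sin θ_c = sin 31.21° = 0.5182.
tan θ_B equals the same ratio, so θ_B = arctan(0.5182) = 27.39°.

θ_B ≈ 27.39°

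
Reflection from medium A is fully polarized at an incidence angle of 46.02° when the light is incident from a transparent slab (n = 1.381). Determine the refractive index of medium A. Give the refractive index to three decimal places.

n ≈ 1.431

At the polarizing angle, tan θ_B = n₂/n₁ with n₁ on the incident side (a transparent slab) and n₂ on the transmitted side (medium A).
n₂ = n₁ tan θ_B = 1.381 × tan 46.02° = 1.431.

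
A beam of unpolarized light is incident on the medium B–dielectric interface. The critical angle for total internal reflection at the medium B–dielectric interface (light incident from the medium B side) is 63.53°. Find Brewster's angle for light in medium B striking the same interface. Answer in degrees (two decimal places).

sin θ_c = n₂/n₁, so n₂/n₁ = sin 63.53° = 0.8952.
Brewster: tan θ_B = n₂/n₁ = 0.8952.
θ_B = arctan(0.8952) = 41.83°.

θ_B ≈ 41.83°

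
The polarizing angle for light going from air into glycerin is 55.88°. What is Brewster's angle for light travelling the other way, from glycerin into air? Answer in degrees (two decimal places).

tan θ_B' = n₁/n₂ = 1/tan θ_B, so θ_B' = 90° − θ_B.
θ_B' = 90° − 55.88° = 34.12°.

θ_B' ≈ 34.12°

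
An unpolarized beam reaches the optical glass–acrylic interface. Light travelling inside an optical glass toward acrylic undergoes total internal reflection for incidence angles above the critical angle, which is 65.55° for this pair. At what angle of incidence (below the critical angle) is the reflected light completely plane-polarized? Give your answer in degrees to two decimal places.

θ_B ≈ 42.31°

sin θ_c = n₂/n₁, so n₂/n₁ = sin 65.55° = 0.9103.
Brewster: tan θ_B = n₂/n₁ = 0.9103.
θ_B = arctan(0.9103) = 42.31°.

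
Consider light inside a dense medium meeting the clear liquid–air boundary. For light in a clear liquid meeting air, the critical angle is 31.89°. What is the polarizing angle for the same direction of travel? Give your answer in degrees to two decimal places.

sin θ_c = n₂/n₁, so n₂/n₁ = sin 31.89° = 0.5283.
Brewster: tan θ_B = n₂/n₁ = 0.5283.
θ_B = arctan(0.5283) = 27.85°.

θ_B ≈ 27.85°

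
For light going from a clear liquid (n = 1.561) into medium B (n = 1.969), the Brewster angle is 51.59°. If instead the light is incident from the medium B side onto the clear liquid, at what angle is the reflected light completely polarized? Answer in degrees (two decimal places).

θ_B' ≈ 38.41°

Reversing the direction swaps n₁ and n₂, so tan θ_B' = 1/tan θ_B and θ_B' = 90° − θ_B.
Hence θ_B' = 90° − 51.59° = 38.41°.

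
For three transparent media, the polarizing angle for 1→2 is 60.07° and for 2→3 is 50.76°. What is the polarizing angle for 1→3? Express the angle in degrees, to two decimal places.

θ_B ≈ 64.82°

tan θ_B(1→2) = n₂/n₁ = tan 60.07° = 1.7369.
tan θ_B(2→3) = n₃/n₂ = tan 50.76° = 1.2244.
So n₃/n₁ = (n₂/n₁)(n₃/n₂) = 1.7369 × 1.2244 = 2.1267.
θ_B(1→3) = arctan(2.1267) = 64.82°.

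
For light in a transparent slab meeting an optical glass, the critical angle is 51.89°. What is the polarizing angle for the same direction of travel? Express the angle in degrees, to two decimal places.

θ_B ≈ 38.20°

At the critical angle sin θ_c = n₂/n₁, giving n₂/n₁ = sin 51.89° = 0.7868.
Then tan θ_B = n₂/n₁ = 0.7868, so θ_B = arctan 0.7868 = 38.20°.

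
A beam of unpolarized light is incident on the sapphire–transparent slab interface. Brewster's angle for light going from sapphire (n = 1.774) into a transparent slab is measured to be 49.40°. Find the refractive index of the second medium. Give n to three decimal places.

n ≈ 2.070

At Brewster's angle, tan θ_B = n₂/n₁ with n₁ on the incident side (sapphire) and n₂ on the transmitted side (a transparent slab).
n₂ = n₁ tan θ_B = 1.774 × tan 49.40° = 2.070.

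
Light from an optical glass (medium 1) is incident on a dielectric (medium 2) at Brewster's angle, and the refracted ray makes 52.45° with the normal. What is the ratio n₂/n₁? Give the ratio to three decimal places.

θ_B + θ_t = 90°, so θ_B = 90° − 52.45° = 37.55°.
Then n₂/n₁ = tan θ_B = tan 37.55° = 0.769.

n₂/n₁ ≈ 0.769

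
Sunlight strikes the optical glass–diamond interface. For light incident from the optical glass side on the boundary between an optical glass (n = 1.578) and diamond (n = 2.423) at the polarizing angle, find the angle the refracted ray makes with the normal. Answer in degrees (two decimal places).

tan θ_B = n₂/n₁ = 2.423/1.578 = 1.5355, so θ_B = 56.93°.
Since θ_B + θ_t = 90° at Brewster incidence, θ_t = 90° − 56.93° = 33.07°.

θ_t ≈ 33.07°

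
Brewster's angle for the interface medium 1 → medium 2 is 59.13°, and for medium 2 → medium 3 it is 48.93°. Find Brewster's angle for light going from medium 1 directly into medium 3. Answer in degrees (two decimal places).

θ_B ≈ 62.48°

Each Brewster angle gives a ratio: n₂/n₁ = tan 59.13° = 1.6729, n₃/n₂ = tan 48.93° = 1.1475.
n₃/n₁ = 1.9197. Then tan θ_B(1→3) = n₃/n₁, so θ_B(1→3) = arctan(1.9197) = 62.48°.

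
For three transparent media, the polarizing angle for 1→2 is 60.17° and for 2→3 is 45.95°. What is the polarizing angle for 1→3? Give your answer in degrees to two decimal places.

θ_B ≈ 60.98°

Each Brewster angle gives a ratio: n₂/n₁ = tan 60.17° = 1.7440, n₃/n₂ = tan 45.95° = 1.0337.
Multiplying, n₃/n₁ = 1.7440 × 1.0337 = 1.8028, and θ_B(1→3) = arctan 1.8028 = 60.98°.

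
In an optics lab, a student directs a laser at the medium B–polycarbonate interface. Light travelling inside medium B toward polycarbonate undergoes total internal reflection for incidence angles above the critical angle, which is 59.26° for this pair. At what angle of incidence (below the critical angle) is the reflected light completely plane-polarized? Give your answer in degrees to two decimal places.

sin θ_c = n₂/n₁, so n₂/n₁ = sin 59.26° = 0.8595.
Brewster: tan θ_B = n₂/n₁ = 0.8595.
θ_B = arctan(0.8595) = 40.68°.

θ_B ≈ 40.68°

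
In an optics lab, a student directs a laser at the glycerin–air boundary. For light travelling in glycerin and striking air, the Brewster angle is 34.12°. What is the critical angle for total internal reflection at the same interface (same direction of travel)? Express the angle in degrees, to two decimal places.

From Brewster, n₂/n₁ = tan θ_B = tan 34.12° = 0.6776.
Then sin θ_c = n₂/n₁ = 0.6776, so θ_c = arcsin 0.6776 = 42.65°.

θ_c ≈ 42.65°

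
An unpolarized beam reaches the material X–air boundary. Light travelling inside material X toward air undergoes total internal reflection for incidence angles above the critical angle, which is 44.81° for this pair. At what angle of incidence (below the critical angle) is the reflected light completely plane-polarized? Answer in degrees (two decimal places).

θ_B ≈ 35.17°

sin θ_c = n₂/n₁, so n₂/n₁ = sin 44.81° = 0.7048.
Brewster: tan θ_B = n₂/n₁ = 0.7048.
θ_B = arctan(0.7048) = 35.17°.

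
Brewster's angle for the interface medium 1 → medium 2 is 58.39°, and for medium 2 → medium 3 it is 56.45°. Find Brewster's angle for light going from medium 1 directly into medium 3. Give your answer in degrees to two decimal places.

θ_B ≈ 67.80°

tan θ_B(1→2) = n₂/n₁ = tan 58.39° = 1.6248.
tan θ_B(2→3) = n₃/n₂ = tan 56.45° = 1.5080.
Multiplying, n₃/n₁ = 1.6248 × 1.5080 = 2.4502, and θ_B(1→3) = arctan 2.4502 = 67.80°.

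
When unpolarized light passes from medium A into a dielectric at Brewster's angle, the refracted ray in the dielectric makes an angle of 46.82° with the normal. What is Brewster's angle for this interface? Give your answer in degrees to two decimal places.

θ_B ≈ 43.18°

Brewster's condition makes the reflected and refracted beams perpendicular: θ_B + θ_t = 90°.
θ_B = 90° − 46.82° = 43.18°.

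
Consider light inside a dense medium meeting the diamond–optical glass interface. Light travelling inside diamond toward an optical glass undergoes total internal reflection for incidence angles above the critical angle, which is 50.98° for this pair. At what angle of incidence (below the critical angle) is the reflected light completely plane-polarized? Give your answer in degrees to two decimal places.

θ_B ≈ 37.84°

sin θ_c = n₂/n₁, so n₂/n₁ = sin 50.98° = 0.7769.
Brewster: tan θ_B = n₂/n₁ = 0.7769.
θ_B = arctan(0.7769) = 37.84°.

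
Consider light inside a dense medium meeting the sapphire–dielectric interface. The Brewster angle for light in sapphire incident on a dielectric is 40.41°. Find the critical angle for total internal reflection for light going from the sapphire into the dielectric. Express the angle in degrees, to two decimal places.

n₂/n₁ = tan 40.41° = 0.8514; the critical angle satisfies sin θ_c = n₂/n₁.
θ_c = arcsin(0.8514) = 58.36°.

θ_c ≈ 58.36°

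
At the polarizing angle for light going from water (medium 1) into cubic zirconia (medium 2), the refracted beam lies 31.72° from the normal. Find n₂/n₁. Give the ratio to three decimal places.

θ_B + θ_t = 90°, so θ_B = 90° − 31.72° = 58.28°.
tan θ_B = n₂/n₁, so n₂/n₁ = tan 58.28° = 1.618.

n₂/n₁ ≈ 1.618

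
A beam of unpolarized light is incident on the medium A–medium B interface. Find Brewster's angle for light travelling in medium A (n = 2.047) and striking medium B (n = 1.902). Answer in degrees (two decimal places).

Brewster's condition: tan θ_B = n₂/n₁ = 1.902/2.047 = 0.9292. Taking the arctangent, θ_B = 42.90°.

θ_B ≈ 42.90°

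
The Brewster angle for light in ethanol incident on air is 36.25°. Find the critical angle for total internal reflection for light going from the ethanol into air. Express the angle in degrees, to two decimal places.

From Brewster, n₂/n₁ = tan θ_B = tan 36.25° = 0.7332.
Then sin θ_c = n₂/n₁ = 0.7332, so θ_c = arcsin 0.7332 = 47.16°.

θ_c ≈ 47.16°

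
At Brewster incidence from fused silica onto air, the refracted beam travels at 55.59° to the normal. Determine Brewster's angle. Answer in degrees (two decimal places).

Brewster's condition makes the reflected and refracted beams perpendicular: θ_B + θ_t = 90°.
So θ_B = 90° − θ_t = 90° − 55.59° = 34.41°.

θ_B ≈ 34.41°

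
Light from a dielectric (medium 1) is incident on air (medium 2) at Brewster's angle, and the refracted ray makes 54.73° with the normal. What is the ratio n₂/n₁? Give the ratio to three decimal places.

n₂/n₁ ≈ 0.707

θ_B + θ_t = 90°, so θ_B = 90° − 54.73° = 35.27°.
tan θ_B = n₂/n₁, so n₂/n₁ = tan 35.27° = 0.707.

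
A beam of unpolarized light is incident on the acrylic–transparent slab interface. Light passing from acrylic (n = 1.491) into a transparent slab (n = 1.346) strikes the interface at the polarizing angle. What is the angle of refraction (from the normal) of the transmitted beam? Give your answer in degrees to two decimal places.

tan θ_B = n₂/n₁ = 1.346/1.491 = 0.9027, so θ_B = 42.07°.
The refracted ray is perpendicular to the reflected ray, so θ_t = 90° − θ_B = 47.93°.

θ_t ≈ 47.93°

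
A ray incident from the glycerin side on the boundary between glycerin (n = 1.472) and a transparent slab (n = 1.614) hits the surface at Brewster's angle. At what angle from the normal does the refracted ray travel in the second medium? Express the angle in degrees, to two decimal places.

First find Brewster's angle: tan θ_B = 1.614/1.472 = 1.0965, giving θ_B = 47.63°.
Since θ_B + θ_t = 90° at Brewster incidence, θ_t = 90° − 47.63° = 42.37°.

θ_t ≈ 42.37°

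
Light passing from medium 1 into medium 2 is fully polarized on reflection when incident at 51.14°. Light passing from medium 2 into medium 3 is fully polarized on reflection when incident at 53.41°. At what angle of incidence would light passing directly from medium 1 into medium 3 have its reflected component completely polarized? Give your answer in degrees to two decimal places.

θ_B ≈ 59.11°

n₂/n₁ = tan 51.14° = 1.2411 and n₃/n₂ = tan 53.41° = 1.3470.
Multiplying, n₃/n₁ = 1.2411 × 1.3470 = 1.6717, and θ_B(1→3) = arctan 1.6717 = 59.11°.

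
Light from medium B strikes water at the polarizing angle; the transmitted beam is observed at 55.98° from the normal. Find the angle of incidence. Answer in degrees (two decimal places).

At Brewster's angle the reflected and refracted rays are perpendicular, so θ_B + θ_t = 90°.
So θ_B = 90° − θ_t = 90° − 55.98° = 34.02°.

θ_B ≈ 34.02°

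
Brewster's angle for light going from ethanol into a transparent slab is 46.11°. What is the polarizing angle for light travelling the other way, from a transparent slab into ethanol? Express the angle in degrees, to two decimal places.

Reversing the direction swaps n₁ and n₂, so tan θ_B' = 1/tan θ_B and θ_B' = 90° − θ_B.
Hence θ_B' = 90° − 46.11° = 43.89°.

θ_B' ≈ 43.89°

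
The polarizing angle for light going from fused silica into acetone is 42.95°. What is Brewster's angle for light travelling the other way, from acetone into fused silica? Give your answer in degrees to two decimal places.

θ_B' ≈ 47.05°

Reversing the direction swaps n₁ and n₂, so tan θ_B' = 1/tan θ_B and θ_B' = 90° − θ_B.
Hence θ_B' = 90° − 42.95° = 47.05°.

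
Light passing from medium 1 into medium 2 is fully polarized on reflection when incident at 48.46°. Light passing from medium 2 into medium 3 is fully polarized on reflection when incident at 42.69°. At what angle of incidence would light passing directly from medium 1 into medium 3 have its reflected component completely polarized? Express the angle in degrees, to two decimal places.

θ_B ≈ 46.16°

Each Brewster angle gives a ratio: n₂/n₁ = tan 48.46° = 1.1287, n₃/n₂ = tan 42.69° = 0.9225.
n₃/n₁ = 1.0412. Then tan θ_B(1→3) = n₃/n₁, so θ_B(1→3) = arctan(1.0412) = 46.16°.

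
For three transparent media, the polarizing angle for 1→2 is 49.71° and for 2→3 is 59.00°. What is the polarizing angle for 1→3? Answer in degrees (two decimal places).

Each Brewster angle gives a ratio: n₂/n₁ = tan 49.71° = 1.1796, n₃/n₂ = tan 59.00° = 1.6643.
So n₃/n₁ = (n₂/n₁)(n₃/n₂) = 1.1796 × 1.6643 = 1.9631.
θ_B(1→3) = arctan(1.9631) = 63.01°.

θ_B ≈ 63.01°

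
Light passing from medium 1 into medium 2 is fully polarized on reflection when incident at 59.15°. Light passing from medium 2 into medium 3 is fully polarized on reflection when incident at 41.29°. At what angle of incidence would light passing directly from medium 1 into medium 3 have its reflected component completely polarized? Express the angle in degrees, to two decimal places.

θ_B ≈ 55.78°

n₂/n₁ = tan 59.15° = 1.6742 and n₃/n₂ = tan 41.29° = 0.8782.
So n₃/n₁ = (n₂/n₁)(n₃/n₂) = 1.6742 × 0.8782 = 1.4703.
θ_B(1→3) = arctan(1.4703) = 55.78°.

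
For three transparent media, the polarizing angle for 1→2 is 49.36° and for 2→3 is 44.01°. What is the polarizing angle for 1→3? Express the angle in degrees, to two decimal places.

θ_B ≈ 48.38°

Each Brewster angle gives a ratio: n₂/n₁ = tan 49.36° = 1.1651, n₃/n₂ = tan 44.01° = 0.9660.
Multiplying, n₃/n₁ = 1.1651 × 0.9660 = 1.1255, and θ_B(1→3) = arctan 1.1255 = 48.38°.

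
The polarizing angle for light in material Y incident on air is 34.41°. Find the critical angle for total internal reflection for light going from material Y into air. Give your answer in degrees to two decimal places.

From Brewster, n₂/n₁ = tan θ_B = tan 34.41° = 0.6850.
Then sin θ_c = n₂/n₁ = 0.6850, so θ_c = arcsin 0.6850 = 43.23°.

θ_c ≈ 43.23°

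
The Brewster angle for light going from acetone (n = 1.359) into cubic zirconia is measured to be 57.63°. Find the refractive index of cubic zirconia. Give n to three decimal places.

Brewster's law: tan θ_B = n₂/n₁ (light incident in acetone, refracted into cubic zirconia).
n₂ = n₁ tan θ_B = 1.359 × tan 57.63° = 2.144.

n ≈ 2.144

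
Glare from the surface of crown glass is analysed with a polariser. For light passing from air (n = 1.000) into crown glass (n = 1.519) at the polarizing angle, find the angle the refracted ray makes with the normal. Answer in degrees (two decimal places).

θ_t ≈ 33.36°

tan θ_B = n₂/n₁ = 1.519/1.000 = 1.5190, so θ_B = 56.64°.
The refracted ray is perpendicular to the reflected ray, so θ_t = 90° − θ_B = 33.36°.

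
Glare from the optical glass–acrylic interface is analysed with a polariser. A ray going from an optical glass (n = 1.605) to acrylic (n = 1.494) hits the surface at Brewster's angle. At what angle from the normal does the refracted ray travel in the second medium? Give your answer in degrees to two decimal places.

θ_B = arctan(n₂/n₁) = arctan(1.494/1.605) = 42.95°.
Since θ_B + θ_t = 90° at Brewster incidence, θ_t = 90° − 42.95° = 47.05°.

θ_t ≈ 47.05°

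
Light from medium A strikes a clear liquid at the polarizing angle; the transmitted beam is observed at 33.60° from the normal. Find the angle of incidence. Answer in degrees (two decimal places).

Since the reflected and refracted rays are at right angles at the polarizing angle, θ_B + θ_t = 90°.
So θ_B = 90° − θ_t = 90° − 33.60° = 56.40°.

θ_B ≈ 56.40°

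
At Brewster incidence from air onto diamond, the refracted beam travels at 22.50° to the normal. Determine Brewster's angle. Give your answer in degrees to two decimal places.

Brewster's condition makes the reflected and refracted beams perpendicular: θ_B + θ_t = 90°.
θ_B = 90° − 22.50° = 67.50°.

θ_B ≈ 67.50°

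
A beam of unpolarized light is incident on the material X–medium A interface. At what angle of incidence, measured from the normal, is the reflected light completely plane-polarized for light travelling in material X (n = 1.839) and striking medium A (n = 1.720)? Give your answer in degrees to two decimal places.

θ_B ≈ 43.08°

At Brewster's angle the reflected and refracted rays are perpendicular, which with Snell's law gives tan θ_B = n₂/n₁.
tan θ_B = n₂/n₁ = 1.720/1.839 = 0.9353. Taking the arctangent, θ_B = 43.08°.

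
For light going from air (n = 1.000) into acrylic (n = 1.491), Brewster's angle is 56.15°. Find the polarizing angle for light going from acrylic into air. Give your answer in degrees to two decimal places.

Reversing the direction swaps n₁ and n₂, so tan θ_B' = 1/tan θ_B and θ_B' = 90° − θ_B.
Hence θ_B' = 90° − 56.15° = 33.85°.

θ_B' ≈ 33.85°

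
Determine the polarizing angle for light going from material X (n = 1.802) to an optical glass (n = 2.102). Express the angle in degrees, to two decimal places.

θ_B ≈ 49.39°

At Brewster's angle the reflected and refracted rays are perpendicular, which with Snell's law gives tan θ_B = n₂/n₁.
tan θ_B = n₂/n₁ = 2.102/1.802 = 1.1665.
θ_B = arctan(1.1665) = 49.39°.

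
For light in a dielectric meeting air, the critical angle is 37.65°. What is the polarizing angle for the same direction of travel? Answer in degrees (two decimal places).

θ_B ≈ 31.42°

n₂/n₁ = sin θ_c = sin 37.65° = 0.6108.
tan θ_B equals the same ratio, so θ_B = arctan(0.6108) = 31.42°.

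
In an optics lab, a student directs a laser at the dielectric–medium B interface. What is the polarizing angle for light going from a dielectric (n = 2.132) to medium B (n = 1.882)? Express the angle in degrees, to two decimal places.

At Brewster's angle the reflected and refracted rays are perpendicular, which with Snell's law gives tan θ_B = n₂/n₁.
Here n₂/n₁ = 1.882/2.132 = 0.8827, and Brewster's law gives tan θ_B = n₂/n₁.
So θ_B = arctan 0.8827 = 41.44°.

θ_B ≈ 41.44°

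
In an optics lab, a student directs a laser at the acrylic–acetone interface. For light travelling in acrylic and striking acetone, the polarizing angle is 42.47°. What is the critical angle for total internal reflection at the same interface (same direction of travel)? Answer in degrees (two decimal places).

θ_c ≈ 66.26°

tan θ_B = n₂/n₁ = tan 42.47° = 0.9154.
Total internal reflection: sin θ_c = n₂/n₁ = 0.9154.
θ_c = arcsin(0.9154) = 66.26°.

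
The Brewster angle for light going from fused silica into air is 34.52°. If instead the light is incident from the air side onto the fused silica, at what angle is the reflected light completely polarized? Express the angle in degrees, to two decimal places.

tan θ_B' = n₁/n₂ = 1/tan θ_B, so θ_B' = 90° − θ_B.
θ_B' = 90° − 34.52° = 55.48°.

θ_B' ≈ 55.48°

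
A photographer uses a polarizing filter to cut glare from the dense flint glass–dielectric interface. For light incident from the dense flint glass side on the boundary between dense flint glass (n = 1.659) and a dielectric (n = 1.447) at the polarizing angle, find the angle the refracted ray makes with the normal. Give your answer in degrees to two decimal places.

θ_t ≈ 48.90°

tan θ_B = n₂/n₁ = 1.447/1.659 = 0.8722, so θ_B = 41.10°.
At Brewster's angle the reflected and refracted rays are perpendicular, so θ_t = 90° − θ_B = 90° − 41.10° = 48.90°.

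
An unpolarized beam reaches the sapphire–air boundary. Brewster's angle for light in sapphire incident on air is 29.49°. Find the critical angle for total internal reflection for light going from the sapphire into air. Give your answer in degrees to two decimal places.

n₂/n₁ = tan 29.49° = 0.5655; the critical angle satisfies sin θ_c = n₂/n₁.
θ_c = arcsin(0.5655) = 34.44°.

θ_c ≈ 34.44°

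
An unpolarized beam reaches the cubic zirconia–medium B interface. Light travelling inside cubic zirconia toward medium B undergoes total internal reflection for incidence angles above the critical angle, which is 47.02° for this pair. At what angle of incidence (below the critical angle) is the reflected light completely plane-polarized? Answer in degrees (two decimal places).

θ_B ≈ 36.19°

n₂/n₁ = sin θ_c = sin 47.02° = 0.7316.
tan θ_B equals the same ratio, so θ_B = arctan(0.7316) = 36.19°.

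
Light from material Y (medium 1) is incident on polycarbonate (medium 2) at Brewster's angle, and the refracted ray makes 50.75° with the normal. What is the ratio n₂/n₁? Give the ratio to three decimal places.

n₂/n₁ ≈ 0.817

At Brewster incidence θ_B = 90° − θ_t = 90° − 50.75° = 39.25°.
Then n₂/n₁ = tan θ_B = tan 39.25° = 0.817.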